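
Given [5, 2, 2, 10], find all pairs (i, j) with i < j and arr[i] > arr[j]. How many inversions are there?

Finding inversions in [5, 2, 2, 10]:

(0, 1): arr[0]=5 > arr[1]=2
(0, 2): arr[0]=5 > arr[2]=2

Total inversions: 2

The array has 2 inversion(s): (0,1), (0,2). Each pair (i,j) satisfies i < j and arr[i] > arr[j].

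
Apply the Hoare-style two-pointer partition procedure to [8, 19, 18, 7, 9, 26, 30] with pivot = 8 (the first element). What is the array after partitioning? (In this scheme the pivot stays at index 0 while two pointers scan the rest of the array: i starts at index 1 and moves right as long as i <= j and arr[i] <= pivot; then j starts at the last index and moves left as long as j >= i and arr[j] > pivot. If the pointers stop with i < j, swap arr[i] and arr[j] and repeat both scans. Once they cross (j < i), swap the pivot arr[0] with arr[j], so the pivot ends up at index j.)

Hoare-style two-pointer partition with pivot = 8:

Initial array: [8, 19, 18, 7, 9, 26, 30]

Pointers start at i = 1, j = 6.
i stops at index 1 (arr[1]=19 > 8), j stops at index 3 (arr[3]=7 <= 8): swap arr[1] and arr[3], array becomes [8, 7, 18, 19, 9, 26, 30]
i ends at 2, j ends at 1: the pointers have crossed (j < i), so scanning stops.

Swap pivot arr[0] with arr[1] to place pivot at position 1: [7, 8, 18, 19, 9, 26, 30]
Pivot position: 1

After partitioning with pivot 8, the array becomes [7, 8, 18, 19, 9, 26, 30]. The pivot is placed at index 1. All elements to the left of the pivot are <= 8, and all elements to the right are > 8.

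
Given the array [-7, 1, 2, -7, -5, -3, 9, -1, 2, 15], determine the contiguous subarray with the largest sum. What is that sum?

Using Kadane's algorithm on [-7, 1, 2, -7, -5, -3, 9, -1, 2, 15]:

Scanning through the array:
Position 1 (value 1): max_ending_here = 1, max_so_far = 1
Position 2 (value 2): max_ending_here = 3, max_so_far = 3
Position 3 (value -7): max_ending_here = -4, max_so_far = 3
Position 4 (value -5): max_ending_here = -5, max_so_far = 3
Position 5 (value -3): max_ending_here = -3, max_so_far = 3
Position 6 (value 9): max_ending_here = 9, max_so_far = 9
Position 7 (value -1): max_ending_here = 8, max_so_far = 9
Position 8 (value 2): max_ending_here = 10, max_so_far = 10
Position 9 (value 15): max_ending_here = 25, max_so_far = 25

Maximum subarray: [9, -1, 2, 15]
Maximum sum: 25

The maximum subarray is [9, -1, 2, 15] with sum 25. This subarray runs from index 6 to index 9.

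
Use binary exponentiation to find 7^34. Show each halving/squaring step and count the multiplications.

Computing 7^34 by squaring (build up from 7^1; each line after the first costs one multiplication):

7^1 = 7
7^2 = (7^1)^2 = 7^2 = 49
7^4 = (7^2)^2 = 49^2 = 2401
7^8 = (7^4)^2 = 2401^2 = 5764801
7^16 = (7^8)^2 = 5764801^2 = 33232930569601
7^17 = 7 * 7^16 = 7 * 33232930569601 = 232630513987207
7^34 = (7^17)^2 = 232630513987207^2 = 54116956037952111668959660849

Result: 54116956037952111668959660849
Multiplications needed: 6 (6 lines after 7^1)

7^34 = 54116956037952111668959660849. Using exponentiation by squaring, this requires 6 multiplications. The key idea: if the exponent is even, square the half-power; if odd, multiply by the base once.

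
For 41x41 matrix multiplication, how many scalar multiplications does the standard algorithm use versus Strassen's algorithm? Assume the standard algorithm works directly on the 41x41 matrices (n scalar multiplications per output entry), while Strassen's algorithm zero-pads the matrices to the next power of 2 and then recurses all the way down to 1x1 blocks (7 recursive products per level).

Matrix multiplication for 41x41 matrices:

Strassen's algorithm requires power-of-2 dimensions. Pad 41x41 to 64x64 (next power of 2).

Standard algorithm: 41^3 = 68921 multiplications
Strassen's algorithm: 7^(log2(64)) = 7^6 = 117649 multiplications
Difference: 68921 - 117649 = -48728 (Strassen uses MORE here due to padding overhead — for small or just-over-power-of-2 n, padding can outweigh the per-level savings)

Standard: 68921 multiplications (41^3). Strassen: 117649 multiplications (7^6, after padding to 64x64). Strassen reduces 8 recursive multiplications to 7 at each level.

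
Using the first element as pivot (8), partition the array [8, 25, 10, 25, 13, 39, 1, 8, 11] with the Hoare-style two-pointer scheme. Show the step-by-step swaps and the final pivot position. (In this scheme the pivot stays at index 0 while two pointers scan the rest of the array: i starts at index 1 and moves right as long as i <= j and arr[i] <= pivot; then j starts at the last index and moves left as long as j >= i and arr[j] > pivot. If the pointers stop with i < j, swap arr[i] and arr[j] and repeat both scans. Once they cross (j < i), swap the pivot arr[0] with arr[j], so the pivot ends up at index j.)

Hoare-style two-pointer partition with pivot = 8:

Initial array: [8, 25, 10, 25, 13, 39, 1, 8, 11]

Pointers start at i = 1, j = 8.
i stops at index 1 (arr[1]=25 > 8), j stops at index 7 (arr[7]=8 <= 8): swap arr[1] and arr[7], array becomes [8, 8, 10, 25, 13, 39, 1, 25, 11]
i stops at index 2 (arr[2]=10 > 8), j stops at index 6 (arr[6]=1 <= 8): swap arr[2] and arr[6], array becomes [8, 8, 1, 25, 13, 39, 10, 25, 11]
i ends at 3, j ends at 2: the pointers have crossed (j < i), so scanning stops.

Swap pivot arr[0] with arr[2] to place pivot at position 2: [1, 8, 8, 25, 13, 39, 10, 25, 11]
Pivot position: 2

After partitioning with pivot 8, the array becomes [1, 8, 8, 25, 13, 39, 10, 25, 11]. The pivot is placed at index 2. All elements to the left of the pivot are <= 8, and all elements to the right are > 8.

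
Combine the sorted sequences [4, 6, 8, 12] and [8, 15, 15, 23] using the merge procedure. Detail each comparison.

Merging process:

Compare 4 vs 8: take 4 from left. Merged: [4]
Compare 6 vs 8: take 6 from left. Merged: [4, 6]
Compare 8 vs 8: take 8 from left. Merged: [4, 6, 8]
Compare 12 vs 8: take 8 from right. Merged: [4, 6, 8, 8]
Compare 12 vs 15: take 12 from left. Merged: [4, 6, 8, 8, 12]
Append remaining from right: [15, 15, 23]. Merged: [4, 6, 8, 8, 12, 15, 15, 23]

Final merged array: [4, 6, 8, 8, 12, 15, 15, 23]
Total comparisons: 5

The merged array is [4, 6, 8, 8, 12, 15, 15, 23], requiring 5 comparisons. The merge step runs in O(n) time where n is the total number of elements.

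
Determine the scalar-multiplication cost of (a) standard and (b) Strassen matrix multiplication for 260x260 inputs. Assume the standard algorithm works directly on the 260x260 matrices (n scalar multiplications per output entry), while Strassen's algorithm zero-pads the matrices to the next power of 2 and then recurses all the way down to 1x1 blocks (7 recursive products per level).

Matrix multiplication for 260x260 matrices:

Strassen's algorithm requires power-of-2 dimensions. Pad 260x260 to 512x512 (next power of 2).

Standard algorithm: 260^3 = 17576000 multiplications
Strassen's algorithm: 7^(log2(512)) = 7^9 = 40353607 multiplications
Difference: 17576000 - 40353607 = -22777607 (Strassen uses MORE here due to padding overhead — for small or just-over-power-of-2 n, padding can outweigh the per-level savings)

Standard: 17576000 multiplications (260^3). Strassen: 40353607 multiplications (7^9, after padding to 512x512). Strassen reduces 8 recursive multiplications to 7 at each level.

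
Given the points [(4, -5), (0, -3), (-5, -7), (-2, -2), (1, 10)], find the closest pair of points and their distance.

Computing all pairwise distances among 5 points:

d((4, -5), (0, -3)) = 4.4721
d((4, -5), (-5, -7)) = 9.2195
d((4, -5), (-2, -2)) = 6.7082
d((4, -5), (1, 10)) = 15.2971
d((0, -3), (-5, -7)) = 6.4031
d((0, -3), (-2, -2)) = 2.2361 <-- minimum
d((0, -3), (1, 10)) = 13.0384
d((-5, -7), (-2, -2)) = 5.831
d((-5, -7), (1, 10)) = 18.0278
d((-2, -2), (1, 10)) = 12.3693

Closest pair: (0, -3) and (-2, -2) with distance 2.2361

The closest pair is (0, -3) and (-2, -2) with Euclidean distance 2.2361. For 5 points, brute-force pairwise comparison is shown above. For large n, the divide-and-conquer algorithm (sort by x, recurse on halves, check the dividing strip) achieves O(n log n).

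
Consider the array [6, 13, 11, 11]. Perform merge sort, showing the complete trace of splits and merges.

Merge sort trace:

Split: [6, 13, 11, 11] -> [6, 13] and [11, 11]
  Split: [6, 13] -> [6] and [13]
  Merge: [6] + [13] -> [6, 13]
  Split: [11, 11] -> [11] and [11]
  Merge: [11] + [11] -> [11, 11]
Merge: [6, 13] + [11, 11] -> [6, 11, 11, 13]

Final sorted array: [6, 11, 11, 13]

The merge sort proceeds by recursively splitting the array and merging sorted halves.
After all merges, the sorted array is [6, 11, 11, 13].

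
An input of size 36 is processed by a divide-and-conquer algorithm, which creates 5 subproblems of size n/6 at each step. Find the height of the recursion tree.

For divide and conquer with division factor 6:

Problem sizes at each level:
Level 0: 36
Level 1: 6
Level 2: 1

The root is level 0 and the size-1 base case is level 2 (the tree spans levels 0 through 2, i.e. 3 levels counting the root), so the depth is the number of divisions: log_6(36) = 2

The recursion tree depth is log_6(36) = 2. At each level, the problem size is divided by 6, so it takes 2 divisions to reduce to a base case of size 1. The algorithm makes 5 recursive calls at each level.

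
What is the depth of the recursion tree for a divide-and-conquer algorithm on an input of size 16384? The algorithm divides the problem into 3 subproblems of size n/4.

For divide and conquer with division factor 4:

Problem sizes at each level:
Level 0: 16384
Level 1: 4096
Level 2: 1024
Level 3: 256
Level 4: 64
Level 5: 16
Level 6: 4
Level 7: 1

The root is level 0 and the size-1 base case is level 7 (the tree spans levels 0 through 7, i.e. 8 levels counting the root), so the depth is the number of divisions: log_4(16384) = 7

The recursion tree depth is log_4(16384) = 7. At each level, the problem size is divided by 4, so it takes 7 divisions to reduce to a base case of size 1. The algorithm makes 3 recursive calls at each level.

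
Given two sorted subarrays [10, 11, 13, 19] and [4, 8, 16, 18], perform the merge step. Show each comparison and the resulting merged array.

Merging process:

Compare 10 vs 4: take 4 from right. Merged: [4]
Compare 10 vs 8: take 8 from right. Merged: [4, 8]
Compare 10 vs 16: take 10 from left. Merged: [4, 8, 10]
Compare 11 vs 16: take 11 from left. Merged: [4, 8, 10, 11]
Compare 13 vs 16: take 13 from left. Merged: [4, 8, 10, 11, 13]
Compare 19 vs 16: take 16 from right. Merged: [4, 8, 10, 11, 13, 16]
Compare 19 vs 18: take 18 from right. Merged: [4, 8, 10, 11, 13, 16, 18]
Append remaining from left: [19]. Merged: [4, 8, 10, 11, 13, 16, 18, 19]

Final merged array: [4, 8, 10, 11, 13, 16, 18, 19]
Total comparisons: 7

The merged array is [4, 8, 10, 11, 13, 16, 18, 19], requiring 7 comparisons. The merge step runs in O(n) time where n is the total number of elements.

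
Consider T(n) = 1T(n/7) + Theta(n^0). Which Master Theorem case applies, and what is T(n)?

Master Theorem for T(n) = 1T(n/7) + O(n^0):

a = 1, b = 7, c = 0
log_b(a) = log_7(1) = 0.0000

Case 2: c = 0 = log_7(1) = 0.0000
T(n) = O(n^0 log n) = O(log n)

For T(n) = 1T(n/7) + O(n^0): log_7(1) = 0.0000. This is Case 2 of the Master Theorem (c = log_b(a), equal work at all levels), giving O(log n).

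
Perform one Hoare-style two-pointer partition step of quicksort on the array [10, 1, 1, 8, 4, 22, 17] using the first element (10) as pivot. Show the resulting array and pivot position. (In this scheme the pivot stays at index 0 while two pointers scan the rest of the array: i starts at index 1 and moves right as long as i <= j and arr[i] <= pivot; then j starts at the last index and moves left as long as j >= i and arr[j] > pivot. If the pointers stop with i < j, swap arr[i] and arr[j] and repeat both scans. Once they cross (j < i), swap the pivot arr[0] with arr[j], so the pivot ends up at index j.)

Hoare-style two-pointer partition with pivot = 10:

Initial array: [10, 1, 1, 8, 4, 22, 17]

Pointers start at i = 1, j = 6.
i ends at 5, j ends at 4: the pointers have crossed (j < i), so scanning stops.

Swap pivot arr[0] with arr[4] to place pivot at position 4: [4, 1, 1, 8, 10, 22, 17]
Pivot position: 4

After partitioning with pivot 10, the array becomes [4, 1, 1, 8, 10, 22, 17]. The pivot is placed at index 4. All elements to the left of the pivot are <= 10, and all elements to the right are > 10.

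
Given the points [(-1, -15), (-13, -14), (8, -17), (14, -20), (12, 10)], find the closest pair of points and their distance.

Computing all pairwise distances among 5 points:

d((-1, -15), (-13, -14)) = 12.0416
d((-1, -15), (8, -17)) = 9.2195
d((-1, -15), (14, -20)) = 15.8114
d((-1, -15), (12, 10)) = 28.178
d((-13, -14), (8, -17)) = 21.2132
d((-13, -14), (14, -20)) = 27.6586
d((-13, -14), (12, 10)) = 34.6554
d((8, -17), (14, -20)) = 6.7082 <-- minimum
d((8, -17), (12, 10)) = 27.2947
d((14, -20), (12, 10)) = 30.0666

Closest pair: (8, -17) and (14, -20) with distance 6.7082

The closest pair is (8, -17) and (14, -20) with Euclidean distance 6.7082. For 5 points, brute-force pairwise comparison is shown above. For large n, the divide-and-conquer algorithm (sort by x, recurse on halves, check the dividing strip) achieves O(n log n).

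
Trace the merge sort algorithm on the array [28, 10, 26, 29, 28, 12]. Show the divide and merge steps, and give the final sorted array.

Merge sort trace:

Split: [28, 10, 26, 29, 28, 12] -> [28, 10, 26] and [29, 28, 12]
  Split: [28, 10, 26] -> [28] and [10, 26]
    Split: [10, 26] -> [10] and [26]
    Merge: [10] + [26] -> [10, 26]
  Merge: [28] + [10, 26] -> [10, 26, 28]
  Split: [29, 28, 12] -> [29] and [28, 12]
    Split: [28, 12] -> [28] and [12]
    Merge: [28] + [12] -> [12, 28]
  Merge: [29] + [12, 28] -> [12, 28, 29]
Merge: [10, 26, 28] + [12, 28, 29] -> [10, 12, 26, 28, 28, 29]

Final sorted array: [10, 12, 26, 28, 28, 29]

The merge sort proceeds by recursively splitting the array and merging sorted halves.
After all merges, the sorted array is [10, 12, 26, 28, 28, 29].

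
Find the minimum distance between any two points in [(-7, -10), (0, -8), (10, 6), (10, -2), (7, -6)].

Computing all pairwise distances among 5 points:

d((-7, -10), (0, -8)) = 7.2801
d((-7, -10), (10, 6)) = 23.3452
d((-7, -10), (10, -2)) = 18.7883
d((-7, -10), (7, -6)) = 14.5602
d((0, -8), (10, 6)) = 17.2047
d((0, -8), (10, -2)) = 11.6619
d((0, -8), (7, -6)) = 7.2801
d((10, 6), (10, -2)) = 8.0
d((10, 6), (7, -6)) = 12.3693
d((10, -2), (7, -6)) = 5.0 <-- minimum

Closest pair: (10, -2) and (7, -6) with distance 5.0

The closest pair is (10, -2) and (7, -6) with Euclidean distance 5.0. For 5 points, brute-force pairwise comparison is shown above. For large n, the divide-and-conquer algorithm (sort by x, recurse on halves, check the dividing strip) achieves O(n log n).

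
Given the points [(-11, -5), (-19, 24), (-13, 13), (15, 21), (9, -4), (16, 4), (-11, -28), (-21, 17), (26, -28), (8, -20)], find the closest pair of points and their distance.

Computing all pairwise distances among 10 points:

d((-11, -5), (-19, 24)) = 30.0832
d((-11, -5), (-13, 13)) = 18.1108
d((-11, -5), (15, 21)) = 36.7696
d((-11, -5), (9, -4)) = 20.025
d((-11, -5), (16, 4)) = 28.4605
d((-11, -5), (-11, -28)) = 23.0
d((-11, -5), (-21, 17)) = 24.1661
d((-11, -5), (26, -28)) = 43.566
d((-11, -5), (8, -20)) = 24.2074
d((-19, 24), (-13, 13)) = 12.53
d((-19, 24), (15, 21)) = 34.1321
d((-19, 24), (9, -4)) = 39.598
d((-19, 24), (16, 4)) = 40.3113
d((-19, 24), (-11, -28)) = 52.6118
d((-19, 24), (-21, 17)) = 7.2801 <-- minimum
d((-19, 24), (26, -28)) = 68.7677
d((-19, 24), (8, -20)) = 51.6236
d((-13, 13), (15, 21)) = 29.1204
d((-13, 13), (9, -4)) = 27.8029
d((-13, 13), (16, 4)) = 30.3645
d((-13, 13), (-11, -28)) = 41.0488
d((-13, 13), (-21, 17)) = 8.9443
d((-13, 13), (26, -28)) = 56.5862
d((-13, 13), (8, -20)) = 39.1152
d((15, 21), (9, -4)) = 25.7099
d((15, 21), (16, 4)) = 17.0294
d((15, 21), (-11, -28)) = 55.4707
d((15, 21), (-21, 17)) = 36.2215
d((15, 21), (26, -28)) = 50.2195
d((15, 21), (8, -20)) = 41.5933
d((9, -4), (16, 4)) = 10.6301
d((9, -4), (-11, -28)) = 31.241
d((9, -4), (-21, 17)) = 36.6197
d((9, -4), (26, -28)) = 29.4109
d((9, -4), (8, -20)) = 16.0312
d((16, 4), (-11, -28)) = 41.8688
d((16, 4), (-21, 17)) = 39.2173
d((16, 4), (26, -28)) = 33.5261
d((16, 4), (8, -20)) = 25.2982
d((-11, -28), (-21, 17)) = 46.0977
d((-11, -28), (26, -28)) = 37.0
d((-11, -28), (8, -20)) = 20.6155
d((-21, 17), (26, -28)) = 65.0692
d((-21, 17), (8, -20)) = 47.0106
d((26, -28), (8, -20)) = 19.6977

Closest pair: (-19, 24) and (-21, 17) with distance 7.2801

The closest pair is (-19, 24) and (-21, 17) with Euclidean distance 7.2801. For 10 points, brute-force pairwise comparison is shown above. For large n, the divide-and-conquer algorithm (sort by x, recurse on halves, check the dividing strip) achieves O(n log n).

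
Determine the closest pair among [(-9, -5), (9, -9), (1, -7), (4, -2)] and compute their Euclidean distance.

Computing all pairwise distances among 4 points:

d((-9, -5), (9, -9)) = 18.4391
d((-9, -5), (1, -7)) = 10.198
d((-9, -5), (4, -2)) = 13.3417
d((9, -9), (1, -7)) = 8.2462
d((9, -9), (4, -2)) = 8.6023
d((1, -7), (4, -2)) = 5.831 <-- minimum

Closest pair: (1, -7) and (4, -2) with distance 5.831

The closest pair is (1, -7) and (4, -2) with Euclidean distance 5.831. For 4 points, brute-force pairwise comparison is shown above. For large n, the divide-and-conquer algorithm (sort by x, recurse on halves, check the dividing strip) achieves O(n log n).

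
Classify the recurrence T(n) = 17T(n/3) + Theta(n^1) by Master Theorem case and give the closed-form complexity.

Master Theorem for T(n) = 17T(n/3) + O(n^1):

a = 17, b = 3, c = 1
log_b(a) = log_3(17) = 2.5789

Case 1: c = 1 < log_3(17) = 2.5789
T(n) = O(n^(log_3 17))

For T(n) = 17T(n/3) + O(n^1): log_3(17) = 2.5789. This is Case 1 of the Master Theorem (c < log_b(a), work dominated by leaves), giving O(n^(log_3 17)).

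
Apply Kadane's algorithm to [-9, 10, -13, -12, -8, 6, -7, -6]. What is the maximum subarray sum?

Using Kadane's algorithm on [-9, 10, -13, -12, -8, 6, -7, -6]:

Scanning through the array:
Position 1 (value 10): max_ending_here = 10, max_so_far = 10
Position 2 (value -13): max_ending_here = -3, max_so_far = 10
Position 3 (value -12): max_ending_here = -12, max_so_far = 10
Position 4 (value -8): max_ending_here = -8, max_so_far = 10
Position 5 (value 6): max_ending_here = 6, max_so_far = 10
Position 6 (value -7): max_ending_here = -1, max_so_far = 10
Position 7 (value -6): max_ending_here = -6, max_so_far = 10

Maximum subarray: [10]
Maximum sum: 10

The maximum subarray is [10] with sum 10. This subarray runs from index 1 to index 1.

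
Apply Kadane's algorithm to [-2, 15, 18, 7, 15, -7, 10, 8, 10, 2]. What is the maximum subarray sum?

Using Kadane's algorithm on [-2, 15, 18, 7, 15, -7, 10, 8, 10, 2]:

Scanning through the array:
Position 1 (value 15): max_ending_here = 15, max_so_far = 15
Position 2 (value 18): max_ending_here = 33, max_so_far = 33
Position 3 (value 7): max_ending_here = 40, max_so_far = 40
Position 4 (value 15): max_ending_here = 55, max_so_far = 55
Position 5 (value -7): max_ending_here = 48, max_so_far = 55
Position 6 (value 10): max_ending_here = 58, max_so_far = 58
Position 7 (value 8): max_ending_here = 66, max_so_far = 66
Position 8 (value 10): max_ending_here = 76, max_so_far = 76
Position 9 (value 2): max_ending_here = 78, max_so_far = 78

Maximum subarray: [15, 18, 7, 15, -7, 10, 8, 10, 2]
Maximum sum: 78

The maximum subarray is [15, 18, 7, 15, -7, 10, 8, 10, 2] with sum 78. This subarray runs from index 1 to index 9.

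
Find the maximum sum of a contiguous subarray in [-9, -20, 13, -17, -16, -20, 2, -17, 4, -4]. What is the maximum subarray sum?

Using Kadane's algorithm on [-9, -20, 13, -17, -16, -20, 2, -17, 4, -4]:

Scanning through the array:
Position 1 (value -20): max_ending_here = -20, max_so_far = -9
Position 2 (value 13): max_ending_here = 13, max_so_far = 13
Position 3 (value -17): max_ending_here = -4, max_so_far = 13
Position 4 (value -16): max_ending_here = -16, max_so_far = 13
Position 5 (value -20): max_ending_here = -20, max_so_far = 13
Position 6 (value 2): max_ending_here = 2, max_so_far = 13
Position 7 (value -17): max_ending_here = -15, max_so_far = 13
Position 8 (value 4): max_ending_here = 4, max_so_far = 13
Position 9 (value -4): max_ending_here = 0, max_so_far = 13

Maximum subarray: [13]
Maximum sum: 13

The maximum subarray is [13] with sum 13. This subarray runs from index 2 to index 2.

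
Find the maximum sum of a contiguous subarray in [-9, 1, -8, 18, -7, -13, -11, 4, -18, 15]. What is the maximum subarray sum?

Using Kadane's algorithm on [-9, 1, -8, 18, -7, -13, -11, 4, -18, 15]:

Scanning through the array:
Position 1 (value 1): max_ending_here = 1, max_so_far = 1
Position 2 (value -8): max_ending_here = -7, max_so_far = 1
Position 3 (value 18): max_ending_here = 18, max_so_far = 18
Position 4 (value -7): max_ending_here = 11, max_so_far = 18
Position 5 (value -13): max_ending_here = -2, max_so_far = 18
Position 6 (value -11): max_ending_here = -11, max_so_far = 18
Position 7 (value 4): max_ending_here = 4, max_so_far = 18
Position 8 (value -18): max_ending_here = -14, max_so_far = 18
Position 9 (value 15): max_ending_here = 15, max_so_far = 18

Maximum subarray: [18]
Maximum sum: 18

The maximum subarray is [18] with sum 18. This subarray runs from index 3 to index 3.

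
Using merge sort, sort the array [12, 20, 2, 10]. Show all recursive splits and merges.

Merge sort trace:

Split: [12, 20, 2, 10] -> [12, 20] and [2, 10]
  Split: [12, 20] -> [12] and [20]
  Merge: [12] + [20] -> [12, 20]
  Split: [2, 10] -> [2] and [10]
  Merge: [2] + [10] -> [2, 10]
Merge: [12, 20] + [2, 10] -> [2, 10, 12, 20]

Final sorted array: [2, 10, 12, 20]

The merge sort proceeds by recursively splitting the array and merging sorted halves.
After all merges, the sorted array is [2, 10, 12, 20].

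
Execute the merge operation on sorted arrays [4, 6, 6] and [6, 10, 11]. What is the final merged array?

Merging process:

Compare 4 vs 6: take 4 from left. Merged: [4]
Compare 6 vs 6: take 6 from left. Merged: [4, 6]
Compare 6 vs 6: take 6 from left. Merged: [4, 6, 6]
Append remaining from right: [6, 10, 11]. Merged: [4, 6, 6, 6, 10, 11]

Final merged array: [4, 6, 6, 6, 10, 11]
Total comparisons: 3

The merged array is [4, 6, 6, 6, 10, 11], requiring 3 comparisons. The merge step runs in O(n) time where n is the total number of elements.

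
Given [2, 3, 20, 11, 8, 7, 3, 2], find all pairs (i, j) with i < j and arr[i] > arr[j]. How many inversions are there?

Finding inversions in [2, 3, 20, 11, 8, 7, 3, 2]:

(1, 7): arr[1]=3 > arr[7]=2
(2, 3): arr[2]=20 > arr[3]=11
(2, 4): arr[2]=20 > arr[4]=8
(2, 5): arr[2]=20 > arr[5]=7
(2, 6): arr[2]=20 > arr[6]=3
(2, 7): arr[2]=20 > arr[7]=2
(3, 4): arr[3]=11 > arr[4]=8
(3, 5): arr[3]=11 > arr[5]=7
(3, 6): arr[3]=11 > arr[6]=3
(3, 7): arr[3]=11 > arr[7]=2
(4, 5): arr[4]=8 > arr[5]=7
(4, 6): arr[4]=8 > arr[6]=3
(4, 7): arr[4]=8 > arr[7]=2
(5, 6): arr[5]=7 > arr[6]=3
(5, 7): arr[5]=7 > arr[7]=2
(6, 7): arr[6]=3 > arr[7]=2

Total inversions: 16

The array has 16 inversion(s): (1,7), (2,3), (2,4), (2,5), (2,6), (2,7), (3,4), (3,5), (3,6), (3,7), (4,5), (4,6), (4,7), (5,6), (5,7), (6,7). Each pair (i,j) satisfies i < j and arr[i] > arr[j].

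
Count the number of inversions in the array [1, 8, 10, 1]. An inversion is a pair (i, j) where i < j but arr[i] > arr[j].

Finding inversions in [1, 8, 10, 1]:

(1, 3): arr[1]=8 > arr[3]=1
(2, 3): arr[2]=10 > arr[3]=1

Total inversions: 2

The array has 2 inversion(s): (1,3), (2,3). Each pair (i,j) satisfies i < j and arr[i] > arr[j].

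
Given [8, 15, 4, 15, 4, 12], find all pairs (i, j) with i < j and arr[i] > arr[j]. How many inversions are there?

Finding inversions in [8, 15, 4, 15, 4, 12]:

(0, 2): arr[0]=8 > arr[2]=4
(0, 4): arr[0]=8 > arr[4]=4
(1, 2): arr[1]=15 > arr[2]=4
(1, 4): arr[1]=15 > arr[4]=4
(1, 5): arr[1]=15 > arr[5]=12
(3, 4): arr[3]=15 > arr[4]=4
(3, 5): arr[3]=15 > arr[5]=12

Total inversions: 7

The array has 7 inversion(s): (0,2), (0,4), (1,2), (1,4), (1,5), (3,4), (3,5). Each pair (i,j) satisfies i < j and arr[i] > arr[j].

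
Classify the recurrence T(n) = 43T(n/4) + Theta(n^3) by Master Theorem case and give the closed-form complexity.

Master Theorem for T(n) = 43T(n/4) + O(n^3):

a = 43, b = 4, c = 3
log_b(a) = log_4(43) = 2.7131

Case 3: c = 3 > log_4(43) = 2.7131
T(n) = O(n^3) = O(n^3)

For T(n) = 43T(n/4) + O(n^3): log_4(43) = 2.7131. This is Case 3 of the Master Theorem (c > log_b(a), work dominated by root), giving O(n^3).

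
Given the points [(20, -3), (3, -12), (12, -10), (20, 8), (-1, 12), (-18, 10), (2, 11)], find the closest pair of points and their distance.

Computing all pairwise distances among 7 points:

d((20, -3), (3, -12)) = 19.2354
d((20, -3), (12, -10)) = 10.6301
d((20, -3), (20, 8)) = 11.0
d((20, -3), (-1, 12)) = 25.807
d((20, -3), (-18, 10)) = 40.1622
d((20, -3), (2, 11)) = 22.8035
d((3, -12), (12, -10)) = 9.2195
d((3, -12), (20, 8)) = 26.2488
d((3, -12), (-1, 12)) = 24.3311
d((3, -12), (-18, 10)) = 30.4138
d((3, -12), (2, 11)) = 23.0217
d((12, -10), (20, 8)) = 19.6977
d((12, -10), (-1, 12)) = 25.5539
d((12, -10), (-18, 10)) = 36.0555
d((12, -10), (2, 11)) = 23.2594
d((20, 8), (-1, 12)) = 21.3776
d((20, 8), (-18, 10)) = 38.0526
d((20, 8), (2, 11)) = 18.2483
d((-1, 12), (-18, 10)) = 17.1172
d((-1, 12), (2, 11)) = 3.1623 <-- minimum
d((-18, 10), (2, 11)) = 20.025

Closest pair: (-1, 12) and (2, 11) with distance 3.1623

The closest pair is (-1, 12) and (2, 11) with Euclidean distance 3.1623. For 7 points, brute-force pairwise comparison is shown above. For large n, the divide-and-conquer algorithm (sort by x, recurse on halves, check the dividing strip) achieves O(n log n).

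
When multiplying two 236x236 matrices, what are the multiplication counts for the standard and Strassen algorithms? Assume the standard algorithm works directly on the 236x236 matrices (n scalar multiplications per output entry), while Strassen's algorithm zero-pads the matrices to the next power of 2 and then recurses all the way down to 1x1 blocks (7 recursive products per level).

Matrix multiplication for 236x236 matrices:

Strassen's algorithm requires power-of-2 dimensions. Pad 236x236 to 256x256 (next power of 2).

Standard algorithm: 236^3 = 13144256 multiplications
Strassen's algorithm: 7^(log2(256)) = 7^8 = 5764801 multiplications
Savings: 13144256 - 5764801 = 7379455 multiplications

Standard: 13144256 multiplications (236^3). Strassen: 5764801 multiplications (7^8, after padding to 256x256). Strassen reduces 8 recursive multiplications to 7 at each level.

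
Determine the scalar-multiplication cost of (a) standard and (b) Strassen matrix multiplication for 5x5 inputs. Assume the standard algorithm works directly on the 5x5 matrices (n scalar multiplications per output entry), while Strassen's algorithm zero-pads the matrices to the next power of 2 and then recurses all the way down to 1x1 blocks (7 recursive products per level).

Matrix multiplication for 5x5 matrices:

Strassen's algorithm requires power-of-2 dimensions. Pad 5x5 to 8x8 (next power of 2).

Standard algorithm: 5^3 = 125 multiplications
Strassen's algorithm: 7^(log2(8)) = 7^3 = 343 multiplications
Difference: 125 - 343 = -218 (Strassen uses MORE here due to padding overhead — for small or just-over-power-of-2 n, padding can outweigh the per-level savings)

Standard: 125 multiplications (5^3). Strassen: 343 multiplications (7^3, after padding to 8x8). Strassen reduces 8 recursive multiplications to 7 at each level.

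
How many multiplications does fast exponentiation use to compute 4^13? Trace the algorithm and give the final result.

Computing 4^13 by squaring (build up from 4^1; each line after the first costs one multiplication):

4^1 = 4
4^2 = (4^1)^2 = 4^2 = 16
4^3 = 4 * 4^2 = 4 * 16 = 64
4^6 = (4^3)^2 = 64^2 = 4096
4^12 = (4^6)^2 = 4096^2 = 16777216
4^13 = 4 * 4^12 = 4 * 16777216 = 67108864

Result: 67108864
Multiplications needed: 5 (5 lines after 4^1)

4^13 = 67108864. Using exponentiation by squaring, this requires 5 multiplications. The key idea: if the exponent is even, square the half-power; if odd, multiply by the base once.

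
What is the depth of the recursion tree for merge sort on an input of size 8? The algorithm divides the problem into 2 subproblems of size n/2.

For divide and conquer with division factor 2:

Problem sizes at each level:
Level 0: 8
Level 1: 4
Level 2: 2
Level 3: 1

The root is level 0 and the size-1 base case is level 3 (the tree spans levels 0 through 3, i.e. 4 levels counting the root), so the depth is the number of divisions: log_2(8) = 3

The recursion tree depth is log_2(8) = 3. At each level, the problem size is divided by 2, so it takes 3 divisions to reduce to a base case of size 1. The algorithm makes 2 recursive calls at each level.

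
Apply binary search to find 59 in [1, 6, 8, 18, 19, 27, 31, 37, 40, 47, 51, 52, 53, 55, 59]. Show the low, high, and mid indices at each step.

Binary search for 59 in [1, 6, 8, 18, 19, 27, 31, 37, 40, 47, 51, 52, 53, 55, 59]:

lo=0, hi=14, mid=7, arr[mid]=37 -> 37 < 59, search right half
lo=8, hi=14, mid=11, arr[mid]=52 -> 52 < 59, search right half
lo=12, hi=14, mid=13, arr[mid]=55 -> 55 < 59, search right half
lo=14, hi=14, mid=14, arr[mid]=59 -> Found target at index 14!

Binary search finds 59 at index 14 after 4 comparisons. The search repeatedly halves the search space by comparing with the middle element.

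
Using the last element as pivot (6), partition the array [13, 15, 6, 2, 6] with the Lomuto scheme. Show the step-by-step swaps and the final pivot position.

Lomuto partition with pivot = 6:

Initial array: [13, 15, 6, 2, 6]

arr[0]=13 > 6: no swap
arr[1]=15 > 6: no swap
arr[2]=6 <= 6: swap with position 0, array becomes [6, 15, 13, 2, 6]
arr[3]=2 <= 6: swap with position 1, array becomes [6, 2, 13, 15, 6]

Place pivot at position 2: [6, 2, 6, 15, 13]
Pivot position: 2

After partitioning with pivot 6, the array becomes [6, 2, 6, 15, 13]. The pivot is placed at index 2. All elements to the left of the pivot are <= 6, and all elements to the right are > 6.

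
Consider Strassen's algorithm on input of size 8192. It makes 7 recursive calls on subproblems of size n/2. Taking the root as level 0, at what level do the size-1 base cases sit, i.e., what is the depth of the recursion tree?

For divide and conquer with division factor 2:

Problem sizes at each level:
Level 0: 8192
Level 1: 4096
Level 2: 2048
Level 3: 1024
Level 4: 512
Level 5: 256
Level 6: 128
Level 7: 64
Level 8: 32
Level 9: 16
Level 10: 8
Level 11: 4
Level 12: 2
Level 13: 1

The root is level 0 and the size-1 base case is level 13 (the tree spans levels 0 through 13, i.e. 14 levels counting the root), so the depth is the number of divisions: log_2(8192) = 13

The recursion tree depth is log_2(8192) = 13. At each level, the problem size is divided by 2, so it takes 13 divisions to reduce to a base case of size 1. The algorithm makes 7 recursive calls at each level.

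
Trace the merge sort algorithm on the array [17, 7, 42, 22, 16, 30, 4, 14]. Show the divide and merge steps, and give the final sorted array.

Merge sort trace:

Split: [17, 7, 42, 22, 16, 30, 4, 14] -> [17, 7, 42, 22] and [16, 30, 4, 14]
  Split: [17, 7, 42, 22] -> [17, 7] and [42, 22]
    Split: [17, 7] -> [17] and [7]
    Merge: [17] + [7] -> [7, 17]
    Split: [42, 22] -> [42] and [22]
    Merge: [42] + [22] -> [22, 42]
  Merge: [7, 17] + [22, 42] -> [7, 17, 22, 42]
  Split: [16, 30, 4, 14] -> [16, 30] and [4, 14]
    Split: [16, 30] -> [16] and [30]
    Merge: [16] + [30] -> [16, 30]
    Split: [4, 14] -> [4] and [14]
    Merge: [4] + [14] -> [4, 14]
  Merge: [16, 30] + [4, 14] -> [4, 14, 16, 30]
Merge: [7, 17, 22, 42] + [4, 14, 16, 30] -> [4, 7, 14, 16, 17, 22, 30, 42]

Final sorted array: [4, 7, 14, 16, 17, 22, 30, 42]

The merge sort proceeds by recursively splitting the array and merging sorted halves.
After all merges, the sorted array is [4, 7, 14, 16, 17, 22, 30, 42].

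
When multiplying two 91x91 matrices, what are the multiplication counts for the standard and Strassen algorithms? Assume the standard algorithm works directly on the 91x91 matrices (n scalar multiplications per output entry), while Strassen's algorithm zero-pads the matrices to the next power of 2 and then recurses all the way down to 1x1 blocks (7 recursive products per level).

Matrix multiplication for 91x91 matrices:

Strassen's algorithm requires power-of-2 dimensions. Pad 91x91 to 128x128 (next power of 2).

Standard algorithm: 91^3 = 753571 multiplications
Strassen's algorithm: 7^(log2(128)) = 7^7 = 823543 multiplications
Difference: 753571 - 823543 = -69972 (Strassen uses MORE here due to padding overhead — for small or just-over-power-of-2 n, padding can outweigh the per-level savings)

Standard: 753571 multiplications (91^3). Strassen: 823543 multiplications (7^7, after padding to 128x128). Strassen reduces 8 recursive multiplications to 7 at each level.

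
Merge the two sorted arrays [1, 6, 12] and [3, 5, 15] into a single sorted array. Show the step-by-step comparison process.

Merging process:

Compare 1 vs 3: take 1 from left. Merged: [1]
Compare 6 vs 3: take 3 from right. Merged: [1, 3]
Compare 6 vs 5: take 5 from right. Merged: [1, 3, 5]
Compare 6 vs 15: take 6 from left. Merged: [1, 3, 5, 6]
Compare 12 vs 15: take 12 from left. Merged: [1, 3, 5, 6, 12]
Append remaining from right: [15]. Merged: [1, 3, 5, 6, 12, 15]

Final merged array: [1, 3, 5, 6, 12, 15]
Total comparisons: 5

The merged array is [1, 3, 5, 6, 12, 15], requiring 5 comparisons. The merge step runs in O(n) time where n is the total number of elements.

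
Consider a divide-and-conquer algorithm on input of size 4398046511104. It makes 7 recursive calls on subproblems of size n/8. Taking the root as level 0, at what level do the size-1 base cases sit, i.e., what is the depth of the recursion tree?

For divide and conquer with division factor 8:

Problem sizes at each level:
Level 0: 4398046511104
Level 1: 549755813888
Level 2: 68719476736
Level 3: 8589934592
Level 4: 1073741824
Level 5: 134217728
Level 6: 16777216
Level 7: 2097152
Level 8: 262144
Level 9: 32768
Level 10: 4096
Level 11: 512
Level 12: 64
Level 13: 8
Level 14: 1

The root is level 0 and the size-1 base case is level 14 (the tree spans levels 0 through 14, i.e. 15 levels counting the root), so the depth is the number of divisions: log_8(4398046511104) = 14

The recursion tree depth is log_8(4398046511104) = 14. At each level, the problem size is divided by 8, so it takes 14 divisions to reduce to a base case of size 1. The algorithm makes 7 recursive calls at each level.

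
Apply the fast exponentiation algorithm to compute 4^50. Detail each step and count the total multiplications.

Computing 4^50 by squaring (build up from 4^1; each line after the first costs one multiplication):

4^1 = 4
4^2 = (4^1)^2 = 4^2 = 16
4^3 = 4 * 4^2 = 4 * 16 = 64
4^6 = (4^3)^2 = 64^2 = 4096
4^12 = (4^6)^2 = 4096^2 = 16777216
4^24 = (4^12)^2 = 16777216^2 = 281474976710656
4^25 = 4 * 4^24 = 4 * 281474976710656 = 1125899906842624
4^50 = (4^25)^2 = 1125899906842624^2 = 1267650600228229401496703205376

Result: 1267650600228229401496703205376
Multiplications needed: 7 (7 lines after 4^1)

4^50 = 1267650600228229401496703205376. Using exponentiation by squaring, this requires 7 multiplications. The key idea: if the exponent is even, square the half-power; if odd, multiply by the base once.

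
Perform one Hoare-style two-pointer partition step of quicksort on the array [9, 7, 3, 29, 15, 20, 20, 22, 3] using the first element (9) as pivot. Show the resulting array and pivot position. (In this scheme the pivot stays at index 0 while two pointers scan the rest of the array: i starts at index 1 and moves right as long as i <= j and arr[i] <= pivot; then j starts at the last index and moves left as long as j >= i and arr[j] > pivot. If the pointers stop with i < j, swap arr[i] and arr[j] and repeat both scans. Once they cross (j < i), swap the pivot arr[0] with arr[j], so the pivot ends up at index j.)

Hoare-style two-pointer partition with pivot = 9:

Initial array: [9, 7, 3, 29, 15, 20, 20, 22, 3]

Pointers start at i = 1, j = 8.
i stops at index 3 (arr[3]=29 > 9), j stops at index 8 (arr[8]=3 <= 9): swap arr[3] and arr[8], array becomes [9, 7, 3, 3, 15, 20, 20, 22, 29]
i ends at 4, j ends at 3: the pointers have crossed (j < i), so scanning stops.

Swap pivot arr[0] with arr[3] to place pivot at position 3: [3, 7, 3, 9, 15, 20, 20, 22, 29]
Pivot position: 3

After partitioning with pivot 9, the array becomes [3, 7, 3, 9, 15, 20, 20, 22, 29]. The pivot is placed at index 3. All elements to the left of the pivot are <= 9, and all elements to the right are > 9.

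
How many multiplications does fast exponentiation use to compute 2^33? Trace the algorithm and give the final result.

Computing 2^33 by squaring (build up from 2^1; each line after the first costs one multiplication):

2^1 = 2
2^2 = (2^1)^2 = 2^2 = 4
2^4 = (2^2)^2 = 4^2 = 16
2^8 = (2^4)^2 = 16^2 = 256
2^16 = (2^8)^2 = 256^2 = 65536
2^32 = (2^16)^2 = 65536^2 = 4294967296
2^33 = 2 * 2^32 = 2 * 4294967296 = 8589934592

Result: 8589934592
Multiplications needed: 6 (6 lines after 2^1)

2^33 = 8589934592. Using exponentiation by squaring, this requires 6 multiplications. The key idea: if the exponent is even, square the half-power; if odd, multiply by the base once.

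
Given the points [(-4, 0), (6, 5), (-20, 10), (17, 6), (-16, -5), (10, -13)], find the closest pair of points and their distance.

Computing all pairwise distances among 6 points:

d((-4, 0), (6, 5)) = 11.1803
d((-4, 0), (-20, 10)) = 18.868
d((-4, 0), (17, 6)) = 21.8403
d((-4, 0), (-16, -5)) = 13.0
d((-4, 0), (10, -13)) = 19.105
d((6, 5), (-20, 10)) = 26.4764
d((6, 5), (17, 6)) = 11.0454 <-- minimum
d((6, 5), (-16, -5)) = 24.1661
d((6, 5), (10, -13)) = 18.4391
d((-20, 10), (17, 6)) = 37.2156
d((-20, 10), (-16, -5)) = 15.5242
d((-20, 10), (10, -13)) = 37.8021
d((17, 6), (-16, -5)) = 34.7851
d((17, 6), (10, -13)) = 20.2485
d((-16, -5), (10, -13)) = 27.2029

Closest pair: (6, 5) and (17, 6) with distance 11.0454

The closest pair is (6, 5) and (17, 6) with Euclidean distance 11.0454. For 6 points, brute-force pairwise comparison is shown above. For large n, the divide-and-conquer algorithm (sort by x, recurse on halves, check the dividing strip) achieves O(n log n).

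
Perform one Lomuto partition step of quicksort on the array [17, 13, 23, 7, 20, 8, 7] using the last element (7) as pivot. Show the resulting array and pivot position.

Lomuto partition with pivot = 7:

Initial array: [17, 13, 23, 7, 20, 8, 7]

arr[0]=17 > 7: no swap
arr[1]=13 > 7: no swap
arr[2]=23 > 7: no swap
arr[3]=7 <= 7: swap with position 0, array becomes [7, 13, 23, 17, 20, 8, 7]
arr[4]=20 > 7: no swap
arr[5]=8 > 7: no swap

Place pivot at position 1: [7, 7, 23, 17, 20, 8, 13]
Pivot position: 1

After partitioning with pivot 7, the array becomes [7, 7, 23, 17, 20, 8, 13]. The pivot is placed at index 1. All elements to the left of the pivot are <= 7, and all elements to the right are > 7.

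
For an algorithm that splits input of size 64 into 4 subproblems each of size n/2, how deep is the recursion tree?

For divide and conquer with division factor 2:

Problem sizes at each level:
Level 0: 64
Level 1: 32
Level 2: 16
Level 3: 8
Level 4: 4
Level 5: 2
Level 6: 1

The root is level 0 and the size-1 base case is level 6 (the tree spans levels 0 through 6, i.e. 7 levels counting the root), so the depth is the number of divisions: log_2(64) = 6

The recursion tree depth is log_2(64) = 6. At each level, the problem size is divided by 2, so it takes 6 divisions to reduce to a base case of size 1. The algorithm makes 4 recursive calls at each level.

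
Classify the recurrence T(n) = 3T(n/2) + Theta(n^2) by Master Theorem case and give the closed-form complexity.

Master Theorem for T(n) = 3T(n/2) + O(n^2):

a = 3, b = 2, c = 2
log_b(a) = log_2(3) = 1.5850

Case 3: c = 2 > log_2(3) = 1.5850
T(n) = O(n^2) = O(n^2)

For T(n) = 3T(n/2) + O(n^2): log_2(3) = 1.5850. This is Case 3 of the Master Theorem (c > log_b(a), work dominated by root), giving O(n^2).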